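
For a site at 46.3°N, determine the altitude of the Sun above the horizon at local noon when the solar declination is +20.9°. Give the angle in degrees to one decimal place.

At local solar noon the hour angle is zero, so the elevation is 90° − |φ − δ| = 90° − |46.3° − (20.9°)| = 90° − 25.4° = 64.6°.

64.6°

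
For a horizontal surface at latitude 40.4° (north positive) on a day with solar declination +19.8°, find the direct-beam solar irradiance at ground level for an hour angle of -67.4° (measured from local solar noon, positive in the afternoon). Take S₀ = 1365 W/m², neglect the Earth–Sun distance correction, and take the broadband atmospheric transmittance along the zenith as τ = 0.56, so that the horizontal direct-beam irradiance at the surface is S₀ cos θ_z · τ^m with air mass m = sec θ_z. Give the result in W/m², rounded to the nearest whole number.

With φ = 40.4°, δ = 19.8°, H = -67.40°: sin φ sin δ = 0.2195, cos φ cos δ cos H = 0.2754, so cos θ_z = 0.4949.
Air mass m = 1/cos θ_z = 1/0.4949 = 2.021; τ^m = 0.56^2.021 = 0.3098.
Surface direct beam = 1365 × 0.4949 × 0.3098 = 209.28 W/m².

209 W/m²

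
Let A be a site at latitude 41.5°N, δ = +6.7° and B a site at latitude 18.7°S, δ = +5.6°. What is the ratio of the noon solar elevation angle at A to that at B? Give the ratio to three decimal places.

0.840

A: 90° − |41.5 − (6.7)| = 55.20°.
B: 90° − |-18.7 − (5.6)| = 65.70°.
Ratio A/B = 55.2000 / 65.7000 = 0.8402.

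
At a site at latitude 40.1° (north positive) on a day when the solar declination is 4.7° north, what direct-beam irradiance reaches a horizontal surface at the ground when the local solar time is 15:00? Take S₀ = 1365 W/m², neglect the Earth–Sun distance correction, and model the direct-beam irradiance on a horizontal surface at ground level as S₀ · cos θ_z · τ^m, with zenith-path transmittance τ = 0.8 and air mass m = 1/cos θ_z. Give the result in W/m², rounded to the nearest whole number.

Hour angle H = 15° × (15 − 12) = 45.00°.
cos θ_z = sin(40.1°) sin(4.7°) + cos(40.1°) cos(4.7°) cos(45.00°) = 0.0528 + 0.5391 = 0.5919.
Air mass m = 1/cos θ_z = 1/0.5919 = 1.689; τ^m = 0.8^1.689 = 0.6860.
Surface direct beam = 1365 × 0.5919 × 0.6860 = 554.25 W/m².

554 W/m²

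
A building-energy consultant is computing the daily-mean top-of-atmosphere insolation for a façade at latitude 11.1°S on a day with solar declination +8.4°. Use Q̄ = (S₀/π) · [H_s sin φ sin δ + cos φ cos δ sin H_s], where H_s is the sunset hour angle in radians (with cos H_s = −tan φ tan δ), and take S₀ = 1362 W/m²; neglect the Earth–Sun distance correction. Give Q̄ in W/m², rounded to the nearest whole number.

cos H_s = −tan(-11.1°) · tan(8.4°) = 0.0290, so H_s = arccos(0.0290) = 88.34°. In radians, H_s = 1.5418.
H_s sin φ sin δ = 1.5418 × -0.1925 × 0.1461 = -0.0434.
cos φ cos δ sin H_s = 0.9813 × 0.9893 × 0.9996 = 0.9704.
Q̄ = (1362/π) × (-0.0434 + 0.9704) = 433.54 × 0.9270 = 401.89 W/m².

402 W/m²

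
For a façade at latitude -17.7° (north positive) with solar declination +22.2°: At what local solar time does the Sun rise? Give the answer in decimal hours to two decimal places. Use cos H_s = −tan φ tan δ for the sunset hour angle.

cos H_s = −tan(-17.7°) · tan(22.2°) = 0.1302, so H_s = arccos(0.1302) = 82.52°.
Sunrise is at 12 − H_s/15 = 12 − 5.501 = 6.499 h local solar time.

6.50 h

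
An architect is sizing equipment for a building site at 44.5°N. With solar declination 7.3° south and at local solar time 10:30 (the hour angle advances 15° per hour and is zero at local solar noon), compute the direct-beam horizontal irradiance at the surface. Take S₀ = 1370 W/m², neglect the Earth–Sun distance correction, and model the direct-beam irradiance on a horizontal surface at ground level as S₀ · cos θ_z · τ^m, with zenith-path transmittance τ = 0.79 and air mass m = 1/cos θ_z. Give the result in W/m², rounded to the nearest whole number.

Hour angle H = 15° × (10.5 − 12) = -22.50°.
cos θ_z = sin(44.5°) sin(-7.3°) + cos(44.5°) cos(-7.3°) cos(-22.50°) = -0.0891 + 0.6536 = 0.5645.
Air mass m = 1/cos θ_z = 1/0.5645 = 1.771; τ^m = 0.79^1.771 = 0.6587.
Surface direct beam = 1370 × 0.5645 × 0.6587 = 509.42 W/m².

509 W/m²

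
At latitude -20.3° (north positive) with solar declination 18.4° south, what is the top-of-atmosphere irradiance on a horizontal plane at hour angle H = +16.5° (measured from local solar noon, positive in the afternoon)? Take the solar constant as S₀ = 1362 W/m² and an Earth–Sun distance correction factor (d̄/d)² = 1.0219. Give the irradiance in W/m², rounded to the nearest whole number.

cos θ_z = sin(-20.3°) sin(-18.4°) + cos(-20.3°) cos(-18.4°) cos(16.50°) = 0.1095 + 0.8533 = 0.9628.
Top-of-atmosphere irradiance = S₀ (d̄/d)² cos θ_z = 1362 × 1.0219 × 0.9628 = 1340.05 W/m².

1340 W/m²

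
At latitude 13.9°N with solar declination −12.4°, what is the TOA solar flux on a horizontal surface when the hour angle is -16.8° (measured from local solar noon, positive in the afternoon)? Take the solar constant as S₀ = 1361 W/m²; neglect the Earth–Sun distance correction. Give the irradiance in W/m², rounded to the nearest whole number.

With φ = 13.9°, δ = -12.4°, H = -16.80°: sin φ sin δ = -0.0516, cos φ cos δ cos H = 0.9076, so cos θ_z = 0.8560.
Top-of-atmosphere irradiance = S₀ cos θ_z = 1361 × 0.8560 = 1165.02 W/m².

1165 W/m²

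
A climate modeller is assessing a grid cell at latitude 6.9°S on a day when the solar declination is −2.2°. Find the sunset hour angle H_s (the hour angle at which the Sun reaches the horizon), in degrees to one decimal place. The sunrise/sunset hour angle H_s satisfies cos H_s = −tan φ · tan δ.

90.3°

cos H_s = −tan(-6.9°) · tan(-2.2°) = -0.0046, so H_s = arccos(-0.0046) = 90.26°.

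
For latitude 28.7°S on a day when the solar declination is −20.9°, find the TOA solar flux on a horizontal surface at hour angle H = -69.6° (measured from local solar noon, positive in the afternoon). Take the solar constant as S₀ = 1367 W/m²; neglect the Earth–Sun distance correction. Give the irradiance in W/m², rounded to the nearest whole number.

625 W/m²

With φ = -28.7°, δ = -20.9°, H = -69.60°: sin φ sin δ = 0.1713, cos φ cos δ cos H = 0.2856, so cos θ_z = 0.4569.
Top-of-atmosphere irradiance = S₀ cos θ_z = 1367 × 0.4569 = 624.58 W/m².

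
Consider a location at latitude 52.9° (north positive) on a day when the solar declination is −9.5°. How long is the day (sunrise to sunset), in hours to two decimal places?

−tan φ tan δ = −(1.3222)(-0.1673) = 0.2212; H_s = arccos(0.2212) = 77.22°.
Day length = 2 H_s / 15° h⁻¹ = 154.44° / 15 = 10.296 h.

10.30 hours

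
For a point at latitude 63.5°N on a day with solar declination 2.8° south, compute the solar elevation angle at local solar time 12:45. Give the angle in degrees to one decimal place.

Hour angle H = 15° × (12.75 − 12) = 11.25°.
cos θ_z = sin(63.5°) sin(-2.8°) + cos(63.5°) cos(-2.8°) cos(11.25°) = -0.0437 + 0.4371 = 0.3934.
θ_z = arccos(0.3934) = 66.83°, so the elevation is 90° − 66.83° = 23.17°.

23.2°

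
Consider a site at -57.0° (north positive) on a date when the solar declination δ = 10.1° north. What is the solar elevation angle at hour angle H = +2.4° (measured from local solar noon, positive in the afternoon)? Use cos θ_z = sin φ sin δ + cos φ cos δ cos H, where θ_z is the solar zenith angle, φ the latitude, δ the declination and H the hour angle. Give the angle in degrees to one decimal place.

With φ = -57.0°, δ = 10.1°, H = 2.40°: sin φ sin δ = -0.1471, cos φ cos δ cos H = 0.5357, so cos θ_z = 0.3886.
θ_z = arccos(0.3886) = 67.13°, so the elevation is 90° − 67.13° = 22.87°.

22.9°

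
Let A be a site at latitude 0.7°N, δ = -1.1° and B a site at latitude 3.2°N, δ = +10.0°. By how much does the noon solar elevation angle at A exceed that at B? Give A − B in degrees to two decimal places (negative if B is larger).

A: 90° − |0.7 − (-1.1)| = 88.20°.
B: 90° − |3.2 − (10.0)| = 83.20°.
A − B = 88.20 − 83.20 = 5.00°.

+5.00°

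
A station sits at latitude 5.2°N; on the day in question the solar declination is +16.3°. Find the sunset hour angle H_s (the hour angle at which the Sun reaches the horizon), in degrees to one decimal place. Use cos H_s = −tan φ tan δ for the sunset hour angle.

cos H_s = −tan(5.2°) · tan(16.3°) = -0.0266, so H_s = arccos(-0.0266) = 91.52°.

91.5°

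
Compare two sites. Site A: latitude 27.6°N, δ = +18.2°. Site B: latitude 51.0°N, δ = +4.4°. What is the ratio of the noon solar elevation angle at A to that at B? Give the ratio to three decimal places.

1.857

A: 90° − |27.6 − (18.2)| = 80.60°.
B: 90° − |51.0 − (4.4)| = 43.40°.
Ratio A/B = 80.6000 / 43.4000 = 1.8571.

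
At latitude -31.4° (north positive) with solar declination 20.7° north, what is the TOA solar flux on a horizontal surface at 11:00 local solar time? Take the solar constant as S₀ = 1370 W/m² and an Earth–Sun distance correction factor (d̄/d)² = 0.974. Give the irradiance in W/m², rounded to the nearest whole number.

783 W/m²

Hour angle H = 15° × (11 − 12) = -15.00°.
cos θ_z = sin(-31.4°) sin(20.7°) + cos(-31.4°) cos(20.7°) cos(-15.00°) = -0.1842 + 0.7712 = 0.5870.
Top-of-atmosphere irradiance = S₀ (d̄/d)² cos θ_z = 1370 × 0.974 × 0.5870 = 783.28 W/m².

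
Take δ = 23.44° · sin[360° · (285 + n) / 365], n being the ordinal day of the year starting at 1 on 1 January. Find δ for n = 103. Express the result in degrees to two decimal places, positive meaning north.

+9.04°

360 × (285 + 103) / 365 = 382.685°; sin(382.685°) = 0.3857.
δ = 23.44 × 0.3857 = 9.041° ≈ +9.04°.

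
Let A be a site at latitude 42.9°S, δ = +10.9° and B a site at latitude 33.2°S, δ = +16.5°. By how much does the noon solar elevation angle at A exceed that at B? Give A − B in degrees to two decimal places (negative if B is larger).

A: 90° − |-42.9 − (10.9)| = 36.20°.
B: 90° − |-33.2 − (16.5)| = 40.30°.
A − B = 36.20 − 40.30 = -4.10°.

-4.10°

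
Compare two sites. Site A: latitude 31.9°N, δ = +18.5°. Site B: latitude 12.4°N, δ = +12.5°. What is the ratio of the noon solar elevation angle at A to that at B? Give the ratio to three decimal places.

0.852

A: 90° − |31.9 − (18.5)| = 76.60°.
B: 90° − |12.4 − (12.5)| = 89.90°.
Ratio A/B = 76.6000 / 89.9000 = 0.8521.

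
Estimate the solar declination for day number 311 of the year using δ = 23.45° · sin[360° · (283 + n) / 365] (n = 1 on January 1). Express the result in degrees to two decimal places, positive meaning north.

-16.83°

360 × (283 + 311) / 365 = 585.863°; sin(585.863°) = -0.7177.
δ = 23.45 × -0.7177 = -16.830° ≈ -16.83°.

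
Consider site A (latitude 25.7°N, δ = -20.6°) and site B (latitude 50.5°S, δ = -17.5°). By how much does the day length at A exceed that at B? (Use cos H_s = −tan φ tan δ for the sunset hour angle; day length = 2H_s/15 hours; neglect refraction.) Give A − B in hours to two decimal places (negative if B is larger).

-4.39 h

A: H_s = arccos(−tan 25.7° · tan -20.6°) = 79.58°, so 2H_s/15 = 10.6107 h.
B: H_s = arccos(−tan -50.5° · tan -17.5°) = 112.49°, so 2H_s/15 = 14.9987 h.
A − B = 10.6107 − 14.9987 = -4.3880 h.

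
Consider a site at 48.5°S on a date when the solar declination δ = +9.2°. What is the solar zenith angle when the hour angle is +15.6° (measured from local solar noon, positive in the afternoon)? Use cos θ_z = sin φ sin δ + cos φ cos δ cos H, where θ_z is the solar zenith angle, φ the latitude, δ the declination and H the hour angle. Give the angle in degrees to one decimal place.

cos θ_z = sin(-48.5°) sin(9.2°) + cos(-48.5°) cos(9.2°) cos(15.60°) = -0.1197 + 0.6300 = 0.5103.
θ_z = arccos(0.5103) = 59.32°.

59.3°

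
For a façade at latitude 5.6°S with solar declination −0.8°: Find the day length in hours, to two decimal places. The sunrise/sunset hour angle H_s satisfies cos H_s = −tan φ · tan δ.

The sunset hour angle satisfies cos H_s = −tan φ tan δ = -0.0014, giving H_s = 90.08°.
Day length = 2 H_s / 15° h⁻¹ = 180.16° / 15 = 12.011 h.

12.01 hours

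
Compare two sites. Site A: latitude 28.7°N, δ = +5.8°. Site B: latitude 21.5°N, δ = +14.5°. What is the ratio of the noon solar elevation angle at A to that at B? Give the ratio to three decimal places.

A: 90° − |28.7 − (5.8)| = 67.10°.
B: 90° − |21.5 − (14.5)| = 83.00°.
Ratio A/B = 67.1000 / 83.0000 = 0.8084.

0.808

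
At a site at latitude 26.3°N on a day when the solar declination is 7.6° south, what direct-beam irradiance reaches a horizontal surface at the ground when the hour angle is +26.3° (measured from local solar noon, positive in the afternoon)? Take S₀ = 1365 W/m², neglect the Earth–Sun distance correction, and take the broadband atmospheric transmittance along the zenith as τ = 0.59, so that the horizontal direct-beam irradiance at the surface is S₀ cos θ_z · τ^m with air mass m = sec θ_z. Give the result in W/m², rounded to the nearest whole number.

With φ = 26.3°, δ = -7.6°, H = 26.30°: sin φ sin δ = -0.0586, cos φ cos δ cos H = 0.7966, so cos θ_z = 0.7380.
Air mass m = 1/cos θ_z = 1/0.7380 = 1.355; τ^m = 0.59^1.355 = 0.4892.
Surface direct beam = 1365 × 0.7380 × 0.4892 = 492.81 W/m².

493 W/m²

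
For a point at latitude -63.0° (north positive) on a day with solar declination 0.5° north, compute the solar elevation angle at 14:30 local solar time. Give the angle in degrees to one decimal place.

Hour angle H = 15° × (14.5 − 12) = 37.50°.
cos θ_z = sin(-63.0°) sin(0.5°) + cos(-63.0°) cos(0.5°) cos(37.50°) = -0.0078 + 0.3602 = 0.3524.
θ_z = arccos(0.3524) = 69.37°, so the elevation is 90° − 69.37° = 20.63°.

20.6°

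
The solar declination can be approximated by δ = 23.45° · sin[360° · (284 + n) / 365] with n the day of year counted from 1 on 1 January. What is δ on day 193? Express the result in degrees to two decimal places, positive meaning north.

360 × (284 + 193) / 365 = 470.466°; sin(470.466°) = 0.9369.
δ = 23.45 × 0.9369 = 21.970° ≈ +21.97°.

+21.97°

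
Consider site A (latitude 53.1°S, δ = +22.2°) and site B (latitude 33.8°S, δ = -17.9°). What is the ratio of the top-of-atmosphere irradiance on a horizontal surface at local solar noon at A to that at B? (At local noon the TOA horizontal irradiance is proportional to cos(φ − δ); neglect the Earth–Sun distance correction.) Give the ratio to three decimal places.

0.264

A: cos θ_z = cos(-53.1° − (22.2°)) = 0.2538.
B: cos θ_z = cos(-33.8° − (-17.9°)) = 0.9617.
Ratio A/B = 0.2538 / 0.9617 = 0.2639.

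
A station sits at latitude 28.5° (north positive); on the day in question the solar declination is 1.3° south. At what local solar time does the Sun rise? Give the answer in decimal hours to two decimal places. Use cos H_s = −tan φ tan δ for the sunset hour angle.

6.05 h

−tan φ tan δ = −(0.5430)(-0.0227) = 0.0123; H_s = arccos(0.0123) = 89.30°.
Sunrise is at 12 − H_s/15 = 12 − 5.953 = 6.047 h local solar time.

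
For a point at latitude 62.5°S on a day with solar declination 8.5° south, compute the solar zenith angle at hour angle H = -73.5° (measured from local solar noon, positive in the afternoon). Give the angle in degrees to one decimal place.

74.9°

cos θ_z = sin(-62.5°) sin(-8.5°) + cos(-62.5°) cos(-8.5°) cos(-73.50°) = 0.1311 + 0.1297 = 0.2608.
θ_z = arccos(0.2608) = 74.88°.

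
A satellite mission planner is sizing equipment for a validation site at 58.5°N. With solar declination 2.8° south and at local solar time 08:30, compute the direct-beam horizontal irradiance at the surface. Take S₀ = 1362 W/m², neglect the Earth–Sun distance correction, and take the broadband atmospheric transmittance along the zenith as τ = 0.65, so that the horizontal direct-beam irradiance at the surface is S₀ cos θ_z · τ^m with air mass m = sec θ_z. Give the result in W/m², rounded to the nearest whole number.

Hour angle H = 15° × (8.5 − 12) = -52.50°.
cos θ_z = sin(58.5°) sin(-2.8°) + cos(58.5°) cos(-2.8°) cos(-52.50°) = -0.0417 + 0.3177 = 0.2760.
Air mass m = 1/cos θ_z = 1/0.2760 = 3.623; τ^m = 0.65^3.623 = 0.2100.
Surface direct beam = 1362 × 0.2760 × 0.2100 = 78.94 W/m².

79 W/m²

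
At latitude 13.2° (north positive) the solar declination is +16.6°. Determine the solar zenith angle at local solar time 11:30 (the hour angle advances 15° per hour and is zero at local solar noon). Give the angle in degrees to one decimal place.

8.0°

Hour angle H = 15° × (11.5 − 12) = -7.50°.
cos θ_z = sin(13.2°) sin(16.6°) + cos(13.2°) cos(16.6°) cos(-7.50°) = 0.0652 + 0.9250 = 0.9902.
θ_z = arccos(0.9902) = 8.03°.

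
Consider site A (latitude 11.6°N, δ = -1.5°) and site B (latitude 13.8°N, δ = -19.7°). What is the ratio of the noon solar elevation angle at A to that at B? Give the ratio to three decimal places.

1.361

A: 90° − |11.6 − (-1.5)| = 76.90°.
B: 90° − |13.8 − (-19.7)| = 56.50°.
Ratio A/B = 76.9000 / 56.5000 = 1.3611.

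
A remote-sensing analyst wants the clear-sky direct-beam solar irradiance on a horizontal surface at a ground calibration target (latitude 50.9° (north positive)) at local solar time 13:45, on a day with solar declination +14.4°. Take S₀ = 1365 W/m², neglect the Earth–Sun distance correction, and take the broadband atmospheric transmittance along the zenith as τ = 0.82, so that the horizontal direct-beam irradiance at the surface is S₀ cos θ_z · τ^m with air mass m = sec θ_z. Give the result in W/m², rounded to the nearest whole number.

Hour angle H = 15° × (13.75 − 12) = 26.25°.
cos θ_z = sin(50.9°) sin(14.4°) + cos(50.9°) cos(14.4°) cos(26.25°) = 0.1930 + 0.5479 = 0.7409.
Air mass m = 1/cos θ_z = 1/0.7409 = 1.350; τ^m = 0.82^1.350 = 0.7650.
Surface direct beam = 1365 × 0.7409 × 0.7650 = 773.67 W/m².

774 W/m²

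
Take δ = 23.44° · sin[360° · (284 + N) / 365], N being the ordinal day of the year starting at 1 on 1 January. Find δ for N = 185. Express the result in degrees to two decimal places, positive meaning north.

360 × (284 + 185) / 365 = 462.575°; sin(462.575°) = 0.9760.
δ = 23.44 × 0.9760 = 22.877° ≈ +22.88°.

+22.88°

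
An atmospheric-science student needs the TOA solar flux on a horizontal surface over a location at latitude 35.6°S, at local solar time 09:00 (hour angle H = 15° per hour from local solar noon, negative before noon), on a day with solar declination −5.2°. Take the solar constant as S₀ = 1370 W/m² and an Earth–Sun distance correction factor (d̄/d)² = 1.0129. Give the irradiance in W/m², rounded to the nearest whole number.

868 W/m²

Hour angle H = 15° × (9 − 12) = -45.00°.
With φ = -35.6°, δ = -5.2°, H = -45.00°: sin φ sin δ = 0.0528, cos φ cos δ cos H = 0.5726, so cos θ_z = 0.6254.
Top-of-atmosphere irradiance = S₀ (d̄/d)² cos θ_z = 1370 × 1.0129 × 0.6254 = 867.85 W/m².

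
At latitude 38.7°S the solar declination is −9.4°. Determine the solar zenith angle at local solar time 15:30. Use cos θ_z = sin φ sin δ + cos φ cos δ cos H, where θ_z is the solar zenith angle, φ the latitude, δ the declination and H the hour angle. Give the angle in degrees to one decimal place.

55.2°

Hour angle H = 15° × (15.5 − 12) = 52.50°.
cos θ_z = sin(-38.7°) sin(-9.4°) + cos(-38.7°) cos(-9.4°) cos(52.50°) = 0.1021 + 0.4687 = 0.5708.
θ_z = arccos(0.5708) = 55.19°.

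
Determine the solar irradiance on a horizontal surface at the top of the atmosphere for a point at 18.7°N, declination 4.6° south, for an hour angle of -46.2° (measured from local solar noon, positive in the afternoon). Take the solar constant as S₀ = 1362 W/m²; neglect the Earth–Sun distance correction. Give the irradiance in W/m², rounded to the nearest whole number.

855 W/m²

With φ = 18.7°, δ = -4.6°, H = -46.20°: sin φ sin δ = -0.0257, cos φ cos δ cos H = 0.6535, so cos θ_z = 0.6278.
Top-of-atmosphere irradiance = S₀ cos θ_z = 1362 × 0.6278 = 855.06 W/m².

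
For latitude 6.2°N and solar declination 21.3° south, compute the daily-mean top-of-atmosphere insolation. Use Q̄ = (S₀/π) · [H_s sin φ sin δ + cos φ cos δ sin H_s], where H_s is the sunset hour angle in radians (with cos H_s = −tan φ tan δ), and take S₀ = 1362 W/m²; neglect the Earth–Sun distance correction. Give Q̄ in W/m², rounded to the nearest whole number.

375 W/m²

cos H_s = −tan(6.2°) · tan(-21.3°) = 0.0424, so H_s = arccos(0.0424) = 87.57°. In radians, H_s = 1.5284.
H_s sin φ sin δ = 1.5284 × 0.1080 × -0.3633 = -0.0600.
cos φ cos δ sin H_s = 0.9942 × 0.9317 × 0.9991 = 0.9255.
Q̄ = (1362/π) × (-0.0600 + 0.9255) = 433.54 × 0.8655 = 375.23 W/m².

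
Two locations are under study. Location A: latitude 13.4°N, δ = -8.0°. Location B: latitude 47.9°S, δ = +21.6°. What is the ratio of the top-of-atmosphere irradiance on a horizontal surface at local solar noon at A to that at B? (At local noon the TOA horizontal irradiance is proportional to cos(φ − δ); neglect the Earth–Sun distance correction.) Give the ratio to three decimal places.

2.659

A: cos θ_z = cos(13.4° − (-8.0°)) = 0.9311.
B: cos θ_z = cos(-47.9° − (21.6°)) = 0.3502.
Ratio A/B = 0.9311 / 0.3502 = 2.6588.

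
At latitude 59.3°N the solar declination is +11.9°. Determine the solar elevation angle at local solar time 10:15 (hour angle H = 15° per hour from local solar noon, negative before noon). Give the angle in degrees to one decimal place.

Hour angle H = 15° × (10.25 − 12) = -26.25°.
cos θ_z = sin φ sin δ + cos φ cos δ cos H = (0.8599)(0.2062) + (0.5105)(0.9785)(0.8969) = 0.6253.
θ_z = arccos(0.6253) = 51.30°, so the elevation is 90° − 51.30° = 38.70°.

38.7°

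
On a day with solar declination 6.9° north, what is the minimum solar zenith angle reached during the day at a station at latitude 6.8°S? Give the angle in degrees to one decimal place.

At local solar noon the hour angle is zero, so the zenith angle is |φ − δ| = |-6.8° − (6.9°)| = 13.7°.

13.7°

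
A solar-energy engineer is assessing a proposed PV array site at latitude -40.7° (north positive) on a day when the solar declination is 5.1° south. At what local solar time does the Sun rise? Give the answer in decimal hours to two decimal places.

5.71 h

−tan φ tan δ = −(-0.8601)(-0.0892) = -0.0767; H_s = arccos(-0.0767) = 94.40°.
Sunrise is at 12 − H_s/15 = 12 − 6.293 = 5.707 h local solar time.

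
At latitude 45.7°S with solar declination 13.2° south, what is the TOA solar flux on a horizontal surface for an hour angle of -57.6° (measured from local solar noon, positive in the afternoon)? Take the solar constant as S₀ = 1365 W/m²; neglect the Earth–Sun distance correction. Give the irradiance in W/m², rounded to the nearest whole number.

720 W/m²

With φ = -45.7°, δ = -13.2°, H = -57.60°: sin φ sin δ = 0.1634, cos φ cos δ cos H = 0.3643, so cos θ_z = 0.5277.
Top-of-atmosphere irradiance = S₀ cos θ_z = 1365 × 0.5277 = 720.31 W/m².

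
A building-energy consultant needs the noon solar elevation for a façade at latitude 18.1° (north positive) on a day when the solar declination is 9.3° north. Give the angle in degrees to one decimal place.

At local solar noon the hour angle is zero, so the elevation is 90° − |φ − δ| = 90° − |18.1° − (9.3°)| = 90° − 8.8° = 81.2°.

81.2°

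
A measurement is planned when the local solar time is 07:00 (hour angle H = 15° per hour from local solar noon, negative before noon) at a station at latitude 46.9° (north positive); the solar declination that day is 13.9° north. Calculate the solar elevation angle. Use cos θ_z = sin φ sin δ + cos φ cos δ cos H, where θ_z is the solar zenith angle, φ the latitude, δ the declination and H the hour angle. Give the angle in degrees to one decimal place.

Hour angle H = 15° × (7 − 12) = -75.00°.
With φ = 46.9°, δ = 13.9°, H = -75.00°: sin φ sin δ = 0.1754, cos φ cos δ cos H = 0.1717, so cos θ_z = 0.3471.
θ_z = arccos(0.3471) = 69.69°, so the elevation is 90° − 69.69° = 20.31°.

20.3°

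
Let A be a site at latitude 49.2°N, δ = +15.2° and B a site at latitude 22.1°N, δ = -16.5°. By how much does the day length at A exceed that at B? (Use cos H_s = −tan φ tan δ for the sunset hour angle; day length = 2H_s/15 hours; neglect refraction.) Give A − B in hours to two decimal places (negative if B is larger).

A: H_s = arccos(−tan 49.2° · tan 15.2°) = 108.35°, so 2H_s/15 = 14.4467 h.
B: H_s = arccos(−tan 22.1° · tan -16.5°) = 83.09°, so 2H_s/15 = 11.0787 h.
A − B = 14.4467 − 11.0787 = 3.3680 h.

+3.37 h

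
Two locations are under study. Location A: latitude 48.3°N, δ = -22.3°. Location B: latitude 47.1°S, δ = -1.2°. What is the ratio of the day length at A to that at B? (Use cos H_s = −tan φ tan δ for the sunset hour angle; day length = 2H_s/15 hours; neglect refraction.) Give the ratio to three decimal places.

0.686

A: H_s = arccos(−tan 48.3° · tan -22.3°) = 62.59°, so 2H_s/15 = 8.3453 h.
B: H_s = arccos(−tan -47.1° · tan -1.2°) = 91.29°, so 2H_s/15 = 12.1720 h.
Ratio A/B = 8.3453 / 12.1720 = 0.6856.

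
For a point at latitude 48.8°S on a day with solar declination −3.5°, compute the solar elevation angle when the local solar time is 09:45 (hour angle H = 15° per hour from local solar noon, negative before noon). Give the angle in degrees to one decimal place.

Hour angle H = 15° × (9.75 − 12) = -33.75°.
cos θ_z = sin φ sin δ + cos φ cos δ cos H = (-0.7524)(-0.0610) + (0.6587)(0.9981)(0.8315) = 0.5926.
θ_z = arccos(0.5926) = 53.66°, so the elevation is 90° − 53.66° = 36.34°.

36.3°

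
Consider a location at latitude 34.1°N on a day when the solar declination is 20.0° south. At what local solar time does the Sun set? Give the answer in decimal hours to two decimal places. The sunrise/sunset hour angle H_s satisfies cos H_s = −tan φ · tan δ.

17.05 h

−tan φ tan δ = −(0.6771)(-0.3640) = 0.2465; H_s = arccos(0.2465) = 75.73°.
Sunset is at 12 + H_s/15 = 12 + 5.049 = 17.049 h local solar time.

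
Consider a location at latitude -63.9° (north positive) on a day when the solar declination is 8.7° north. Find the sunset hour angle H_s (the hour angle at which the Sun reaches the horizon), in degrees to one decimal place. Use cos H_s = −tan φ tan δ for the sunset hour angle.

−tan φ tan δ = −(-2.0413)(0.1530) = 0.3123; H_s = arccos(0.3123) = 71.80°.

71.8°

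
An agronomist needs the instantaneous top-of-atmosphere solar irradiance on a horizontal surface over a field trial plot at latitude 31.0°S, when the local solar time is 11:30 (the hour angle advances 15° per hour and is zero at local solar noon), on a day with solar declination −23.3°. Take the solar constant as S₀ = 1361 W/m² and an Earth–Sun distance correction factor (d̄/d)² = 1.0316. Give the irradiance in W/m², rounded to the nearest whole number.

Hour angle H = 15° × (11.5 − 12) = -7.50°.
cos θ_z = sin(-31.0°) sin(-23.3°) + cos(-31.0°) cos(-23.3°) cos(-7.50°) = 0.2037 + 0.7805 = 0.9842.
Top-of-atmosphere irradiance = S₀ (d̄/d)² cos θ_z = 1361 × 1.0316 × 0.9842 = 1381.82 W/m².

1382 W/m²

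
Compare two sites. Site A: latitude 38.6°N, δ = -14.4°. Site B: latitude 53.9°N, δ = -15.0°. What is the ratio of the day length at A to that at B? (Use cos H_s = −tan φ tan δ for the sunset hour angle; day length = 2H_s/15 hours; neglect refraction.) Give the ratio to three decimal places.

A: H_s = arccos(−tan 38.6° · tan -14.4°) = 78.17°, so 2H_s/15 = 10.4227 h.
B: H_s = arccos(−tan 53.9° · tan -15.0°) = 68.44°, so 2H_s/15 = 9.1253 h.
Ratio A/B = 10.4227 / 9.1253 = 1.1422.

1.142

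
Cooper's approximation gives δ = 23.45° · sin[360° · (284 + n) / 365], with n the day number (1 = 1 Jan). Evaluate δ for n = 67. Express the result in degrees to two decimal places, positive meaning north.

360 × (284 + 67) / 365 = 346.192°; sin(346.192°) = -0.2387.
δ = 23.45 × -0.2387 = -5.598° ≈ -5.60°.

-5.60°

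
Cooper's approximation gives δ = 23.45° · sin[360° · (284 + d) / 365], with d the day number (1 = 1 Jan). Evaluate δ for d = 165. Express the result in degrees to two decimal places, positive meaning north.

360 × (284 + 165) / 365 = 442.849°; sin(442.849°) = 0.9922.
δ = 23.45 × 0.9922 = 23.267° ≈ +23.27°.

+23.27°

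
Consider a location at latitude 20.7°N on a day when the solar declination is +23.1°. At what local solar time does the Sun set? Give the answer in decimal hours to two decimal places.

−tan φ tan δ = −(0.3779)(0.4265) = -0.1612; H_s = arccos(-0.1612) = 99.28°.
Sunset is at 12 + H_s/15 = 12 + 6.619 = 18.619 h local solar time.

18.62 h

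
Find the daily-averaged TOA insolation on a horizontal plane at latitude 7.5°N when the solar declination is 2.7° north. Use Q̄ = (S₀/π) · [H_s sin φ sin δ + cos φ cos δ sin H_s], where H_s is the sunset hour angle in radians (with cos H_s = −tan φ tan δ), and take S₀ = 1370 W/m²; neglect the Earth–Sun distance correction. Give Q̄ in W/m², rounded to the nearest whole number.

cos H_s = −tan(7.5°) · tan(2.7°) = -0.0062, so H_s = arccos(-0.0062) = 90.36°. In radians, H_s = 1.5771.
H_s sin φ sin δ = 1.5771 × 0.1305 × 0.0471 = 0.0097.
cos φ cos δ sin H_s = 0.9914 × 0.9989 × 1.0000 = 0.9903.
Q̄ = (1370/π) × (0.0097 + 0.9903) = 436.08 × 1.0000 = 436.08 W/m².

436 W/m²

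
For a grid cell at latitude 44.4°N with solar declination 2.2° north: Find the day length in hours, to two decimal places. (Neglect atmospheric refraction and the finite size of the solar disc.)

12.29 hours

The sunset hour angle satisfies cos H_s = −tan φ tan δ = -0.0376, giving H_s = 92.15°.
Day length = 2 H_s / 15° h⁻¹ = 184.30° / 15 = 12.287 h.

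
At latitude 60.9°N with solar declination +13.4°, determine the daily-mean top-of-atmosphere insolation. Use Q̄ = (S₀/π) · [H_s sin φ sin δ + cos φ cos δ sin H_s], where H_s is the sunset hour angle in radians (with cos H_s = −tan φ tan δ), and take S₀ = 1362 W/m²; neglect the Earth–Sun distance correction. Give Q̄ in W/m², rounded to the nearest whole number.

The sunset hour angle satisfies cos H_s = −tan φ tan δ = -0.4280, giving H_s = 115.34°. In radians, H_s = 2.0131.
H_s sin φ sin δ = 2.0131 × 0.8738 × 0.2317 = 0.4076.
cos φ cos δ sin H_s = 0.4863 × 0.9728 × 0.9038 = 0.4276.
Q̄ = (1362/π) × (0.4076 + 0.4276) = 433.54 × 0.8352 = 362.09 W/m².

362 W/m²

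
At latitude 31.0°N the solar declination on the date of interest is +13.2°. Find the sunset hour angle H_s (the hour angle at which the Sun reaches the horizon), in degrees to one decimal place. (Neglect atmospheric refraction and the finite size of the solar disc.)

98.1°

−tan φ tan δ = −(0.6009)(0.2345) = -0.1409; H_s = arccos(-0.1409) = 98.10°.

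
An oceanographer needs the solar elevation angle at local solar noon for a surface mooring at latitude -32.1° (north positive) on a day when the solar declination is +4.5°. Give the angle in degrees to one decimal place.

At local solar noon the hour angle is zero, so the elevation is 90° − |φ − δ| = 90° − |-32.1° − (4.5°)| = 90° − 36.6° = 53.4°.

53.4°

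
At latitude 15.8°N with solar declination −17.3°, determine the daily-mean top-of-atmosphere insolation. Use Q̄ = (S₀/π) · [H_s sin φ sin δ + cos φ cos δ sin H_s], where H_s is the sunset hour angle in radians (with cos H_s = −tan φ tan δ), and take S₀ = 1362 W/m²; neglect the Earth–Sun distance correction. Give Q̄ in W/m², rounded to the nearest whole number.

−tan φ tan δ = −(0.2830)(-0.3115) = 0.0882; H_s = arccos(0.0882) = 84.94°. In radians, H_s = 1.4825.
H_s sin φ sin δ = 1.4825 × 0.2723 × -0.2974 = -0.1201.
cos φ cos δ sin H_s = 0.9622 × 0.9548 × 0.9961 = 0.9151.
Q̄ = (1362/π) × (-0.1201 + 0.9151) = 433.54 × 0.7950 = 344.66 W/m².

345 W/m²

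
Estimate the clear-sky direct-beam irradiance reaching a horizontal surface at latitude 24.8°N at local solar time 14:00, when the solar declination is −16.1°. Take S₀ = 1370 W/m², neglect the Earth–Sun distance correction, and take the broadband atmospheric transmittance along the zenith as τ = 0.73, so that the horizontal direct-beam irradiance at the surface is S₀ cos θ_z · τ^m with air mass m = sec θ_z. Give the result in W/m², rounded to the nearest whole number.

535 W/m²

Hour angle H = 15° × (14 − 12) = 30.00°.
cos θ_z = sin φ sin δ + cos φ cos δ cos H = (0.4195)(-0.2773) + (0.9078)(0.9608)(0.8660) = 0.6390.
Air mass m = 1/cos θ_z = 1/0.6390 = 1.565; τ^m = 0.73^1.565 = 0.6111.
Surface direct beam = 1370 × 0.6390 × 0.6111 = 534.98 W/m².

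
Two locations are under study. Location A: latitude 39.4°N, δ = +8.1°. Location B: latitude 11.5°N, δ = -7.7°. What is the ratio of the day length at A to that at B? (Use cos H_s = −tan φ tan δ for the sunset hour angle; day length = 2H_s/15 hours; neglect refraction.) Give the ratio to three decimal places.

A: H_s = arccos(−tan 39.4° · tan 8.1°) = 96.71°, so 2H_s/15 = 12.8947 h.
B: H_s = arccos(−tan 11.5° · tan -7.7°) = 88.42°, so 2H_s/15 = 11.7893 h.
Ratio A/B = 12.8947 / 11.7893 = 1.0938.

1.094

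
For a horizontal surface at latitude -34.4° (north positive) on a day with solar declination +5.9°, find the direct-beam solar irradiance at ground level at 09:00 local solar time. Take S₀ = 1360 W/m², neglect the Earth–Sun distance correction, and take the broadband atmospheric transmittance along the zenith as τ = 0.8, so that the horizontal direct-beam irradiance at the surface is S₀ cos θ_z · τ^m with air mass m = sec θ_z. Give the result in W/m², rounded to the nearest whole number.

463 W/m²

Hour angle H = 15° × (9 − 12) = -45.00°.
cos θ_z = sin(-34.4°) sin(5.9°) + cos(-34.4°) cos(5.9°) cos(-45.00°) = -0.0581 + 0.5804 = 0.5223.
Air mass m = 1/cos θ_z = 1/0.5223 = 1.915; τ^m = 0.8^1.915 = 0.6523.
Surface direct beam = 1360 × 0.5223 × 0.6523 = 463.35 W/m².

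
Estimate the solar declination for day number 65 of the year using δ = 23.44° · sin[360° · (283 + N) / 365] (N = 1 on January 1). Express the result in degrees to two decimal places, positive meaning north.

360 × (283 + 65) / 365 = 343.233°; sin(343.233°) = -0.2885.
δ = 23.44 × -0.2885 = -6.762° ≈ -6.76°.

-6.76°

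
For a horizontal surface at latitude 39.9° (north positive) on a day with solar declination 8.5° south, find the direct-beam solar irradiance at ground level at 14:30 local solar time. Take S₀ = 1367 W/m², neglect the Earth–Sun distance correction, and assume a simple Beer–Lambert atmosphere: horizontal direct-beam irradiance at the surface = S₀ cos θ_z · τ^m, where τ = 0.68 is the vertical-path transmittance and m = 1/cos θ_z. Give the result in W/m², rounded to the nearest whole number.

324 W/m²

Hour angle H = 15° × (14.5 − 12) = 37.50°.
With φ = 39.9°, δ = -8.5°, H = 37.50°: sin φ sin δ = -0.0948, cos φ cos δ cos H = 0.6019, so cos θ_z = 0.5071.
Air mass m = 1/cos θ_z = 1/0.5071 = 1.972; τ^m = 0.68^1.972 = 0.4674.
Surface direct beam = 1367 × 0.5071 × 0.4674 = 324.00 W/m².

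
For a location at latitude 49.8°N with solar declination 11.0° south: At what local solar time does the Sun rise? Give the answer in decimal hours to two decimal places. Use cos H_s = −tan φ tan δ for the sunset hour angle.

6.89 h

cos H_s = −tan(49.8°) · tan(-11.0°) = 0.2300, so H_s = arccos(0.2300) = 76.70°.
Sunrise is at 12 − H_s/15 = 12 − 5.113 = 6.887 h local solar time.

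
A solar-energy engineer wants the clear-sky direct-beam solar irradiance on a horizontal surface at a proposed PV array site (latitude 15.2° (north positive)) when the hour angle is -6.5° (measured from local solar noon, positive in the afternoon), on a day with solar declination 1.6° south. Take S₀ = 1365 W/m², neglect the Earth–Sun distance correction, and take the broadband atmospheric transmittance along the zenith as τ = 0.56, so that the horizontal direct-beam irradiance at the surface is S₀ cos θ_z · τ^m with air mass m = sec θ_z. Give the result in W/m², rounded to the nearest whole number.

With φ = 15.2°, δ = -1.6°, H = -6.50°: sin φ sin δ = -0.0073, cos φ cos δ cos H = 0.9584, so cos θ_z = 0.9511.
Air mass m = 1/cos θ_z = 1/0.9511 = 1.051; τ^m = 0.56^1.051 = 0.5437.
Surface direct beam = 1365 × 0.9511 × 0.5437 = 705.86 W/m².

706 W/m²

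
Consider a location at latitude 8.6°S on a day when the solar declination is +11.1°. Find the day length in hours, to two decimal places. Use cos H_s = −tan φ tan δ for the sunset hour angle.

11.77 hours

−tan φ tan δ = −(-0.1512)(0.1962) = 0.0297; H_s = arccos(0.0297) = 88.30°.
Day length = 2 H_s / 15° h⁻¹ = 176.60° / 15 = 11.773 h.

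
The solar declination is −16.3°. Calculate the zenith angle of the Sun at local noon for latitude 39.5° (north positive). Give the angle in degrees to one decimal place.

At local solar noon the hour angle is zero, so the zenith angle is |φ − δ| = |39.5° − (-16.3°)| = 55.8°.

55.8°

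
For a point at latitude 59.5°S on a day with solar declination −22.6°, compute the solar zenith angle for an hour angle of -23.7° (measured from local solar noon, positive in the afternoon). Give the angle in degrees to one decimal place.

cos θ_z = sin φ sin δ + cos φ cos δ cos H = (-0.8616)(-0.3843) + (0.5075)(0.9232)(0.9157) = 0.7601.
θ_z = arccos(0.7601) = 40.53°.

40.5°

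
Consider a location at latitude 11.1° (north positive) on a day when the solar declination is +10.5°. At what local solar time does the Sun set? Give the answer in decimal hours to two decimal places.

18.14 h

The sunset hour angle satisfies cos H_s = −tan φ tan δ = -0.0364, giving H_s = 92.09°.
Sunset is at 12 + H_s/15 = 12 + 6.139 = 18.139 h local solar time.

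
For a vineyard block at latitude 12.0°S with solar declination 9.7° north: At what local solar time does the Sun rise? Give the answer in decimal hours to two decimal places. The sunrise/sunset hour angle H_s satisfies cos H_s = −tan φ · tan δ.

The sunset hour angle satisfies cos H_s = −tan φ tan δ = 0.0363, giving H_s = 87.92°.
Sunrise is at 12 − H_s/15 = 12 − 5.861 = 6.139 h local solar time.

6.14 h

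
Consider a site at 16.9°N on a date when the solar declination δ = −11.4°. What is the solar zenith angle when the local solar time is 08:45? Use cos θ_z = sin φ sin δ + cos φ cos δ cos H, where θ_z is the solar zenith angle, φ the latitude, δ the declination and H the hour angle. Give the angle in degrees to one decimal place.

Hour angle H = 15° × (8.75 − 12) = -48.75°.
cos θ_z = sin(16.9°) sin(-11.4°) + cos(16.9°) cos(-11.4°) cos(-48.75°) = -0.0575 + 0.6184 = 0.5609.
θ_z = arccos(0.5609) = 55.88°.

55.9°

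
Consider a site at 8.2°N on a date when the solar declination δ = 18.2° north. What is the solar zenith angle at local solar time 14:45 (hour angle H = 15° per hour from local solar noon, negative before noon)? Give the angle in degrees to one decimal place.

41.3°

Hour angle H = 15° × (14.75 − 12) = 41.25°.
cos θ_z = sin(8.2°) sin(18.2°) + cos(8.2°) cos(18.2°) cos(41.25°) = 0.0445 + 0.7069 = 0.7514.
θ_z = arccos(0.7514) = 41.29°.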